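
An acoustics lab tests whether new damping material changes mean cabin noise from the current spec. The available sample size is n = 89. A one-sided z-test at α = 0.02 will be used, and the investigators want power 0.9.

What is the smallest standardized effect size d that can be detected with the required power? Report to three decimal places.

d ≈ 0.354

Required noncentrality: δ = z_{0.02} + z_{0.10} = 2.054 + 1.282 = 3.335.
δ = d·√n ⇒ d = δ/√n = 3.335/√89 = 0.3535.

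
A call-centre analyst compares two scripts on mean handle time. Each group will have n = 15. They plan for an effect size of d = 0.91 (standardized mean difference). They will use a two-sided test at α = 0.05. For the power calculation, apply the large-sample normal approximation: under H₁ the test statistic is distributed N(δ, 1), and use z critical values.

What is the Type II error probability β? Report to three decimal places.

β ≈ 0.297

Noncentrality parameter: δ = d·√(n/2) = 0.91 × √(15/2) = 2.4921
Critical value for a two-sided test at α = 0.05: z_{α/2} = 1.960.
Power = Φ(δ − 1.960) + Φ(−δ − 1.960) = Φ(0.532) + Φ(-4.452) = 0.7027 + 0.0000 = 0.7027.
Type II error: β = 1 − power = 1 − 0.7027 = 0.2973.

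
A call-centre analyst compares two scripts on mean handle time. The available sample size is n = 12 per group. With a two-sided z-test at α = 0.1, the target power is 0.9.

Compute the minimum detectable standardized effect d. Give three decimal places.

d ≈ 1.195

Required noncentrality: δ = z_{0.05} + z_{0.10} = 1.645 + 1.282 = 2.926.
(The second rejection-region term Φ(−δ − z_{α/2}) is negligible and dropped.)
δ = d·√(n/2) ⇒ d = δ/√(n/2) = 2.926/√(12/2) = 1.1947.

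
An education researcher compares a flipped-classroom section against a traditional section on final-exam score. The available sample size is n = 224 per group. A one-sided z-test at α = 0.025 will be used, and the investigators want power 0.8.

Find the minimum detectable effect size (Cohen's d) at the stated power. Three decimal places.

d ≈ 0.265

Need Φ(δ − 1.960) = 0.8, so δ = 1.960 + 0.842 = 2.802.
δ = d·√(n/2) ⇒ d = δ/√(n/2) = 2.802/√(224/2) = 0.2647.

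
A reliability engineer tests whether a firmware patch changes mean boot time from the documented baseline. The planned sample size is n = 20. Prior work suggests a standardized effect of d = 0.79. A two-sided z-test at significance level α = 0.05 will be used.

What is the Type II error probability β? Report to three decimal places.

β ≈ 0.058

Noncentrality parameter: δ = d·√n = 0.79 × √20 = 3.5330
Two-sided α = 0.05 → critical value z_{0.025} = 1.960.
Power = Φ(δ − 1.960) + Φ(−δ − 1.960) = Φ(1.573) + Φ(-5.493) = 0.9421 + 0.0000 = 0.9421.
Type II error: β = 1 − power = 1 − 0.9421 = 0.0579.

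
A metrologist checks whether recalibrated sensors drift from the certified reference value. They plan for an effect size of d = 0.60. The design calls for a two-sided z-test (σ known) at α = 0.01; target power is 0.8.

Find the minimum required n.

n = 33

For power 0.8 need Φ(δ − z_{0.005}) = 0.8, so δ = z_{0.005} + z_{0.20} = 2.576 + 0.842 = 3.417.
(For δ > 0 the lower-tail rejection region contributes negligibly to power, so the one-term inversion is standard.)
δ = d·√n ⇒ n = (δ/d)² = (3.417 / 0.60)² = 32.44.
Round up to the next whole unit.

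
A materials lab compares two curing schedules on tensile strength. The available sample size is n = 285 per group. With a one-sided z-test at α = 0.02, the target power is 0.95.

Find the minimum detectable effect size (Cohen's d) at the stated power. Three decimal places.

Required noncentrality: δ = z_{0.02} + z_{0.05} = 2.054 + 1.645 = 3.699.
δ = d·√(n/2) ⇒ d = δ/√(n/2) = 3.699/√(285/2) = 0.3098.

d ≈ 0.310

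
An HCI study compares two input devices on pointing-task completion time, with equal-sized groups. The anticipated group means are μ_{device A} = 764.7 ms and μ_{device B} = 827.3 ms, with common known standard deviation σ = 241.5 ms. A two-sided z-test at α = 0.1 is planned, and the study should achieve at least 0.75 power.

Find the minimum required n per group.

Standardized effect: d = |μ_{device A} − μ_{device B}| / σ = |764.7 − 827.3| / 241.5 = 0.2592
For power 0.75 need Φ(δ − z_{0.05}) = 0.75, so δ = z_{0.05} + z_{0.25} = 1.645 + 0.674 = 2.319.
(The Φ(−δ − z_{α/2}) term is vanishingly small for δ > 0 and is dropped in the standard sample-size formula.)
δ = d·√(n/2) ⇒ n = 2(δ/d)² = 2 × (2.319 / 0.2592)² = 160.12.
Round up to the next whole unit.

n = 161 per group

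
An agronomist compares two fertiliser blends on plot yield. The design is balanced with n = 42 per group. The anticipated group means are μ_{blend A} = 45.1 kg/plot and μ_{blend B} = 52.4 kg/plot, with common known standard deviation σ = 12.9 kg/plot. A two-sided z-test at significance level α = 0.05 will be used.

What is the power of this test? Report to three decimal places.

Standardized effect: d = |μ_{blend A} − μ_{blend B}| / σ = |45.1 − 52.4| / 12.9 = 0.5659
Noncentrality parameter: δ = d·√(n/2) = 0.5659 × √(42/2) = 2.5932
Critical value for a two-sided test at α = 0.05: z_{α/2} = 1.960.
Power = Φ(δ − 1.960) + Φ(−δ − 1.960) = Φ(0.633) + Φ(-4.553) = 0.7367 + 0.0000 = 0.7367.

Power ≈ 0.737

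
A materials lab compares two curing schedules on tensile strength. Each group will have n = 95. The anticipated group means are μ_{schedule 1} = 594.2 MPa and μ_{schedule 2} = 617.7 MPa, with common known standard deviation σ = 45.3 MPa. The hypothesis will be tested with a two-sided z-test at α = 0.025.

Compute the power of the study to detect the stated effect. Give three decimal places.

Power ≈ 0.909

Standardized effect: d = |μ_{schedule 1} − μ_{schedule 2}| / σ = |594.2 − 617.7| / 45.3 = 0.5188
Noncentrality parameter: δ = d·√(n/2) = 0.5188 × √(95/2) = 3.5753
Two-sided α = 0.025 → critical value z_{0.0125} = 2.241.
Power = Φ(δ − 2.241) + Φ(−δ − 2.241) = Φ(1.334) + Φ(-5.817) = 0.9089 + 0.0000 = 0.9089.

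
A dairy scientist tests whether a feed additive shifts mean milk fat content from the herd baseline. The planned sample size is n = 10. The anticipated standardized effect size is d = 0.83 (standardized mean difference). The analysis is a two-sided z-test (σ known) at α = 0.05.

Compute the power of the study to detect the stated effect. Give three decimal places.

Power ≈ 0.747

Noncentrality parameter: λ = d·√n = 0.83 × √10 = 2.6247
Critical value for a two-sided test at α = 0.05: z_{α/2} = 1.960.
Power = Φ(λ − 1.960) + Φ(−λ − 1.960) = Φ(0.665) + Φ(-4.585) = 0.7469 + 0.0000 = 0.7469.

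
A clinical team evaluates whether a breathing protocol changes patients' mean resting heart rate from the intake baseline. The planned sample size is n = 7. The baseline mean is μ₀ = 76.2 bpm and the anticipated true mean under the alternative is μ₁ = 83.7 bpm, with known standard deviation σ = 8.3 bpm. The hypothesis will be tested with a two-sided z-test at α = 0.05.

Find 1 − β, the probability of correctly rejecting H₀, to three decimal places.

Standardized effect: d = |μ₁ − μ₀| / σ = |83.7 − 76.2| / 8.3 = 0.9036
Noncentrality parameter: δ = d·√n = 0.9036 × √7 = 2.3907
Critical value for a two-sided test at α = 0.05: z_{α/2} = 1.960.
Power = Φ(δ − 1.960) + Φ(−δ − 1.960) = Φ(0.431) + Φ(-4.351) = 0.6667 + 0.0000 = 0.6667.

Power ≈ 0.667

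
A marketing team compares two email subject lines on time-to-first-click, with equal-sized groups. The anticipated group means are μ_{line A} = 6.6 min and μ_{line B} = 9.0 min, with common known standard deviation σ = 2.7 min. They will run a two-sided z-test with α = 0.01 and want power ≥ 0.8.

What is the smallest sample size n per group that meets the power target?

n = 30 per group

Standardized effect: d = |μ_{line A} − μ_{line B}| / σ = |6.6 − 9.0| / 2.7 = 0.8889
For power 0.8 need Φ(δ − z_{0.005}) = 0.8, so δ = z_{0.005} + z_{0.20} = 2.576 + 0.842 = 3.417.
(Ignoring the negligible lower-tail rejection probability gives the usual closed-form inversion.)
δ = d·√(n/2) ⇒ n = 2(δ/d)² = 2 × (3.417 / 0.8889)² = 29.56.
Rounding up, n = 30 per group.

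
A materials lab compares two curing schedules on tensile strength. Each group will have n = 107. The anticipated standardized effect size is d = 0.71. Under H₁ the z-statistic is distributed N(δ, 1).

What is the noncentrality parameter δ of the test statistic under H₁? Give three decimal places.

The noncentrality parameter scales effect size by the design's sample-size factor: δ = d·√(n/2) = 0.71 × √(107/2) = 5.1932

δ ≈ 5.193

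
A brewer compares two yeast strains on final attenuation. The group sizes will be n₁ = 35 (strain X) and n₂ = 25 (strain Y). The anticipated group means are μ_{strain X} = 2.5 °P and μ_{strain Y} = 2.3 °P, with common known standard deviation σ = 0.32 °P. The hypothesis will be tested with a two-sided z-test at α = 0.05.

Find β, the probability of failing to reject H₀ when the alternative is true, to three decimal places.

Standardized effect: d = |μ_{strain X} − μ_{strain Y}| / σ = |2.5 − 2.3| / 0.32 = 0.6250
Noncentrality parameter: δ = d / √(1/n₁ + 1/n₂) = 0.6250 / √(1/35 + 1/25) = 2.3868
Critical value for a two-sided test at α = 0.05: z_{α/2} = 1.960.
Power = Φ(δ − 1.960) + Φ(−δ − 1.960) = Φ(0.427) + Φ(-4.347) = 0.6652 + 0.0000 = 0.6652.
Type II error: β = 1 − power = 1 − 0.6652 = 0.3348.

β ≈ 0.335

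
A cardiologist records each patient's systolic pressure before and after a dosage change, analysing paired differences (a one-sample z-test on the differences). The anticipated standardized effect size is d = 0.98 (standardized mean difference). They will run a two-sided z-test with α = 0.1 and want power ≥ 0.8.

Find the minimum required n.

n = 7

For power 0.8 need Φ(δ − z_{0.05}) = 0.8, so δ = z_{0.05} + z_{0.20} = 1.645 + 0.842 = 2.486.
(For δ > 0 the lower-tail rejection region contributes negligibly to power, so the one-term inversion is standard.)
δ = d·√n ⇒ n = (δ/d)² = (2.486 / 0.98)² = 6.44.
Rounding up, n = 7.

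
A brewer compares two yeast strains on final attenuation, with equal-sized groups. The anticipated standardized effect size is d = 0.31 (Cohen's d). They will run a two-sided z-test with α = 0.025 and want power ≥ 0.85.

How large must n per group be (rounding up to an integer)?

n = 224 per group

Set Φ(δ − 2.241) = 0.85; then δ − 2.241 = Φ⁻¹(0.85) = 1.036, giving δ = 3.278.
(The Φ(−δ − z_{α/2}) term is vanishingly small for δ > 0 and is dropped in the standard sample-size formula.)
δ = d·√(n/2) ⇒ n = 2(δ/d)² = 2 × (3.278 / 0.31)² = 223.60.
Round up to the next whole unit.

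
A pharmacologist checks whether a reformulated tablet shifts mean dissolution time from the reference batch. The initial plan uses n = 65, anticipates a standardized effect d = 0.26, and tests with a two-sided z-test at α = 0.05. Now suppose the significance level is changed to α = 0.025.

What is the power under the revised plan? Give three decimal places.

δ = d·√n = 0.26 × √65 = 2.0962 (unchanged). New critical value: z_{0.0125} = 2.241.
Revised power = Φ(δ − 2.241) + Φ(−δ − 2.241) = Φ(-0.145) + Φ(-4.338) = 0.4423 + 0.0000 = 0.4423.

Power ≈ 0.442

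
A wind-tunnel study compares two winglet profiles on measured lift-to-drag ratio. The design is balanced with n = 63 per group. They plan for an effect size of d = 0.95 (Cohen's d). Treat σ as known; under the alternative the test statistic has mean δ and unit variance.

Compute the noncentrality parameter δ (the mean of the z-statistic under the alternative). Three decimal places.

δ ≈ 5.332

The noncentrality parameter scales effect size by the design's sample-size factor: δ = d·√(n/2) = 0.95 × √(63/2) = 5.3319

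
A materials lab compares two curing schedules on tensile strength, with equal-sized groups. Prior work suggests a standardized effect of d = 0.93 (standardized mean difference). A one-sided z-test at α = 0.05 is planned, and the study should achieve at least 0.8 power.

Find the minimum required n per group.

n = 15 per group

Set Φ(δ − 1.645) = 0.8; then δ − 1.645 = Φ⁻¹(0.8) = 0.842, giving δ = 2.486.
δ = d·√(n/2) ⇒ n = 2(δ/d)² = 2 × (2.486 / 0.93)² = 14.30.
Rounding up, n = 15 per group.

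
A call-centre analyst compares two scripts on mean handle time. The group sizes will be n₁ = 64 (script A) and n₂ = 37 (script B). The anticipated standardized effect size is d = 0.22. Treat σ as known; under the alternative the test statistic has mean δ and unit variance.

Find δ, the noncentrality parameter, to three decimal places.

δ ≈ 1.065

δ = d / √(1/n₁ + 1/n₂) = 0.22 / √(1/64 + 1/37) = 1.0653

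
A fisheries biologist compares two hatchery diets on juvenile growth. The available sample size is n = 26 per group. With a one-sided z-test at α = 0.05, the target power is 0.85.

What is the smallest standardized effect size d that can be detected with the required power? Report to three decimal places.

Need Φ(δ − 1.645) = 0.85, so δ = 1.645 + 1.036 = 2.681.
δ = d·√(n/2) ⇒ d = δ/√(n/2) = 2.681/√(26/2) = 0.7437.

d ≈ 0.744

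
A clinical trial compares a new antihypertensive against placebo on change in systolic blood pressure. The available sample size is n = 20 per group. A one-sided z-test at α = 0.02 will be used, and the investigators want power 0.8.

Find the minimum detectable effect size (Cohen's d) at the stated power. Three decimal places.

d ≈ 0.916

Need Φ(δ − 2.054) = 0.8, so δ = 2.054 + 0.842 = 2.895.
δ = d·√(n/2) ⇒ d = δ/√(n/2) = 2.895/√(20/2) = 0.9156.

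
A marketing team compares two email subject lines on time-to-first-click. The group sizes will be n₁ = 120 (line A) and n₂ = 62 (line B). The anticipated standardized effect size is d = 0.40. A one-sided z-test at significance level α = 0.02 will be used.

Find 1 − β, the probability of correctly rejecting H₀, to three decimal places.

Power ≈ 0.693

Noncentrality parameter: δ = d / √(1/n₁ + 1/n₂) = 0.40 / √(1/120 + 1/62) = 2.5575
One-sided α = 0.02 → critical value z_{0.02} = 2.054.
Power = P(Z > 2.054 − δ) = Φ(0.504) = 0.6928.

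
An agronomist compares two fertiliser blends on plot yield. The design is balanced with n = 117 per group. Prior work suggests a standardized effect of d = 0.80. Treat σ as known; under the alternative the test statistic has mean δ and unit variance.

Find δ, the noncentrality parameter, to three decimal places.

δ ≈ 6.119

The noncentrality parameter scales effect size by the design's sample-size factor: δ = d·√(n/2) = 0.80 × √(117/2) = 6.1188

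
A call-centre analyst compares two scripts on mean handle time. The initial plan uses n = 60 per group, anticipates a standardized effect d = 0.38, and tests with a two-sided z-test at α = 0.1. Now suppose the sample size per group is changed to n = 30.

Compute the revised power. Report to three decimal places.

With n = 30 per group: δ = d·√(n/2) = 0.38 × √(30/2) = 1.4717. Critical value z_{0.05} = 1.645.
Revised power = Φ(δ − 1.645) + Φ(−δ − 1.645) = Φ(-0.173) + Φ(-3.117) = 0.4313 + 0.0009 = 0.4322.

Power ≈ 0.432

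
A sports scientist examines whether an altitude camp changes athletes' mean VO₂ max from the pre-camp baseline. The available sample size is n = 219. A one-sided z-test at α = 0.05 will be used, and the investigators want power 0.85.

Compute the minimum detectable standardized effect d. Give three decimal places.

Required noncentrality: δ = z_{0.05} + z_{0.15} = 1.645 + 1.036 = 2.681.
δ = d·√n ⇒ d = δ/√n = 2.681/√219 = 0.1812.

d ≈ 0.181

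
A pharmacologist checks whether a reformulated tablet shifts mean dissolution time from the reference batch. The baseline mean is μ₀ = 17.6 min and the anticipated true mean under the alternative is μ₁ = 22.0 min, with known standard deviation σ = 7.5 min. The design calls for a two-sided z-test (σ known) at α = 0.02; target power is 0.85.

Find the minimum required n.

Standardized effect: d = |μ₁ − μ₀| / σ = |22.0 − 17.6| / 7.5 = 0.5867
Set Φ(δ − 2.326) = 0.85; then δ − 2.326 = Φ⁻¹(0.85) = 1.036, giving δ = 3.363.
(For δ > 0 the lower-tail rejection region contributes negligibly to power, so the one-term inversion is standard.)
δ = d·√n ⇒ n = (δ/d)² = (3.363 / 0.5867)² = 32.86.
Round up to the next whole unit.

n = 33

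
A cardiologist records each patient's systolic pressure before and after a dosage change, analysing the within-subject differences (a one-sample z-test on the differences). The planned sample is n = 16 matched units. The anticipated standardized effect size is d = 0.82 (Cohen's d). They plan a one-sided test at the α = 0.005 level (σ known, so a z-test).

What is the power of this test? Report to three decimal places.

Power ≈ 0.759

Noncentrality parameter: δ = d·√n = 0.82 × √16 = 3.2800
One-sided α = 0.005 → critical value z_{0.005} = 2.576.
Power = P(Z > 2.576 − δ) = Φ(0.704) = 0.7593.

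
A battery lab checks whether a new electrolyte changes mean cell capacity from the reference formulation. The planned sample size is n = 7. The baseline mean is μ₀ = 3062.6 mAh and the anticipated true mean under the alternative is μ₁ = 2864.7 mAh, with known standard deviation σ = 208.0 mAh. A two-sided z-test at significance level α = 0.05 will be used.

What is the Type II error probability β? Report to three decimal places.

Standardized effect: d = |μ₁ − μ₀| / σ = |2864.7 − 3062.6| / 208.0 = 0.9514
Noncentrality parameter: δ = d·√n = 0.9514 × √7 = 2.5173
Critical value for a two-sided test at α = 0.05: z_{α/2} = 1.960.
Power = Φ(δ − 1.960) + Φ(−δ − 1.960) = Φ(0.557) + Φ(-4.477) = 0.7113 + 0.0000 = 0.7113.
Type II error: β = 1 − power = 1 − 0.7113 = 0.2887.

β ≈ 0.289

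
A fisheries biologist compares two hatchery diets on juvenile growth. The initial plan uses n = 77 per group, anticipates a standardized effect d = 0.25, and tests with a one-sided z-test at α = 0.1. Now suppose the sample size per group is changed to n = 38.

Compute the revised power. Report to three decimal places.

With n = 38 per group: δ = d·√(n/2) = 0.25 × √(38/2) = 1.0897. Critical value z_{0.1} = 1.282.
Revised power = Φ(δ − 1.282) = Φ(-0.192) = 0.4239.

Power ≈ 0.424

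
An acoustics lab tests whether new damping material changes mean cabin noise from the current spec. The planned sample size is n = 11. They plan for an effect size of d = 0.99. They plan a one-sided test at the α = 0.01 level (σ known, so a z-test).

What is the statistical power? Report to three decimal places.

Power ≈ 0.831

Noncentrality parameter: δ = d·√n = 0.99 × √11 = 3.2835
Critical value for a one-sided test at α = 0.01: z_α = 2.326.
Power = Φ(δ − 2.326) = Φ(0.957) = 0.8307.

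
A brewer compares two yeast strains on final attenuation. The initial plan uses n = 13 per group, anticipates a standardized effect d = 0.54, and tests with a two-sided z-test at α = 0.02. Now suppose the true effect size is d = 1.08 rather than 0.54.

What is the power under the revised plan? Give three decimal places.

Power ≈ 0.665

With d = 1.08: δ = d·√(n/2) = 1.08 × √(13/2) = 2.7535. Critical value z_{0.01} = 2.326.
Revised power = Φ(δ − 2.326) + Φ(−δ − 2.326) = Φ(0.427) + Φ(-5.080) = 0.6654 + 0.0000 = 0.6654.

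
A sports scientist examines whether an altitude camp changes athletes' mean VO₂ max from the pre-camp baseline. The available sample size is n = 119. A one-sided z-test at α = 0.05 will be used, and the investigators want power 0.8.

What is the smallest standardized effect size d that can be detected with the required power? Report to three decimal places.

d ≈ 0.228

Need Φ(δ − 1.645) = 0.8, so δ = 1.645 + 0.842 = 2.486.
δ = d·√n ⇒ d = δ/√n = 2.486/√119 = 0.2279.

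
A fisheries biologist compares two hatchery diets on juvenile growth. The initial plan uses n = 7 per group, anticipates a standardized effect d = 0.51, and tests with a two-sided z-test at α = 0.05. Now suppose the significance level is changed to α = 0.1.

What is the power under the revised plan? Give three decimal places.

Power ≈ 0.250

δ = d·√(n/2) = 0.51 × √(7/2) = 0.9541 (unchanged). New critical value: z_{0.05} = 1.645.
Revised power = Φ(δ − 1.645) + Φ(−δ − 1.645) = Φ(-0.691) + Φ(-2.599) = 0.2449 + 0.0047 = 0.2495.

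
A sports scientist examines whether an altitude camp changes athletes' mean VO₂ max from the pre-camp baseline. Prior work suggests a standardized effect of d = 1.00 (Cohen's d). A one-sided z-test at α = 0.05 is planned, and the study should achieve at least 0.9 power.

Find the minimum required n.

n = 9

Set Φ(δ − 1.645) = 0.9; then δ − 1.645 = Φ⁻¹(0.9) = 1.282, giving δ = 2.926.
δ = d·√n ⇒ n = (δ/d)² = (2.926 / 1.00)² = 8.56.
Round up to the next whole unit.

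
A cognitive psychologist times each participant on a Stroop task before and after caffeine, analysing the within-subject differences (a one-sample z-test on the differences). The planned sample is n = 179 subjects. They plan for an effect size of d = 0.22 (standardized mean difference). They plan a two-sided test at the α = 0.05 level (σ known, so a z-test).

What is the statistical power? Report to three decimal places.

Noncentrality parameter: δ = d·√n = 0.22 × √179 = 2.9434
Critical value for a two-sided test at α = 0.05: z_{α/2} = 1.960.
Power = Φ(δ − 1.960) + Φ(−δ − 1.960) = Φ(0.983) + Φ(-4.903) = 0.8373 + 0.0000 = 0.8373.

Power ≈ 0.837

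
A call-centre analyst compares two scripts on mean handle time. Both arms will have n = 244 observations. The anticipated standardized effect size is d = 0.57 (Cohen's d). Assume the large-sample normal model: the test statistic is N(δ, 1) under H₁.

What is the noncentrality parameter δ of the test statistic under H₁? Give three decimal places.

δ = d·√(n/2) = 0.57 × √(244/2) = 6.2959

δ ≈ 6.296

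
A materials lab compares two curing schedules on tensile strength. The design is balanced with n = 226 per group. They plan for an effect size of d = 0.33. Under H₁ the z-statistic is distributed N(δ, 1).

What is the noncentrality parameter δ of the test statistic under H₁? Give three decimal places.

δ ≈ 3.508

The noncentrality parameter scales effect size by the design's sample-size factor: δ = d·√(n/2) = 0.33 × √(226/2) = 3.5079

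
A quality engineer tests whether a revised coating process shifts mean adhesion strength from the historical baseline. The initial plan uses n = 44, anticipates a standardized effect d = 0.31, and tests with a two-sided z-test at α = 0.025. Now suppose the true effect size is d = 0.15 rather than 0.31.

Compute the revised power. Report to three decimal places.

Power ≈ 0.107

With d = 0.15: δ = d·√n = 0.15 × √44 = 0.9950. Critical value z_{0.0125} = 2.241.
Revised power = Φ(δ − 2.241) + Φ(−δ − 2.241) = Φ(-1.246) + Φ(-3.236) = 0.1063 + 0.0006 = 0.1069.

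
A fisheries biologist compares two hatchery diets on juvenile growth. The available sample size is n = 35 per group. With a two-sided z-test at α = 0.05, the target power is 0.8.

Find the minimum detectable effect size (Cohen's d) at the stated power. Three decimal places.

Need Φ(δ − 1.960) = 0.8, so δ = 1.960 + 0.842 = 2.802.
(Lower-tail contribution to power is negligible for δ > 0.)
δ = d·√(n/2) ⇒ d = δ/√(n/2) = 2.802/√(35/2) = 0.6697.

d ≈ 0.670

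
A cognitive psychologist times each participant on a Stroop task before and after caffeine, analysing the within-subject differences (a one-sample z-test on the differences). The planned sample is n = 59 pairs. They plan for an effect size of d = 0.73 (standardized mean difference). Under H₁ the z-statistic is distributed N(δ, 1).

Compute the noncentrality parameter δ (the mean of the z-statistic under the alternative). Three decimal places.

δ ≈ 5.607

δ = d·√n = 0.73 × √59 = 5.6072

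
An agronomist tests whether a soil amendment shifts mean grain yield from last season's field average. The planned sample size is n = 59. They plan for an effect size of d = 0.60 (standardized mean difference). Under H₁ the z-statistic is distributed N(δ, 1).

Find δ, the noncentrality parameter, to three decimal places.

δ ≈ 4.609

The noncentrality parameter scales effect size by the design's sample-size factor: δ = d·√n = 0.60 × √59 = 4.6087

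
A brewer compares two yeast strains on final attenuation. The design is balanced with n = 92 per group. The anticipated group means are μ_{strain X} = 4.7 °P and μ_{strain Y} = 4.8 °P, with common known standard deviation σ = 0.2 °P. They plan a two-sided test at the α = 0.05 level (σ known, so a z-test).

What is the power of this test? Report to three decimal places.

Standardized effect: d = |μ_{strain X} − μ_{strain Y}| / σ = |4.7 − 4.8| / 0.2 = 0.5000
Noncentrality parameter: δ = d·√(n/2) = 0.5000 × √(92/2) = 3.3912
Critical value for a two-sided test at α = 0.05: z_{α/2} = 1.960.
Power = Φ(δ − 1.960) + Φ(−δ − 1.960) = Φ(1.431) + Φ(-5.351) = 0.9238 + 0.0000 = 0.9238.

Power ≈ 0.924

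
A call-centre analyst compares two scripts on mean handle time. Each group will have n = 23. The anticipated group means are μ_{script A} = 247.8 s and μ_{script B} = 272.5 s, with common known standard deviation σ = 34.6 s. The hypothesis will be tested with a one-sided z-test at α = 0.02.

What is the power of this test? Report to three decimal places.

Standardized effect: d = |μ_{script A} − μ_{script B}| / σ = |247.8 − 272.5| / 34.6 = 0.7139
Noncentrality parameter: δ = d·√(n/2) = 0.7139 × √(23/2) = 2.4209
One-sided α = 0.02 → critical value z_{0.02} = 2.054.
Power = P(Z > 2.054 − δ) = Φ(0.367) = 0.6432.

Power ≈ 0.643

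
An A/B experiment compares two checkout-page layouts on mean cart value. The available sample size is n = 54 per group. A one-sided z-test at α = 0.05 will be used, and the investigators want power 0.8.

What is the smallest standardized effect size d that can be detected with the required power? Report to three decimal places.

d ≈ 0.479

Need Φ(δ − 1.645) = 0.8, so δ = 1.645 + 0.842 = 2.486.
δ = d·√(n/2) ⇒ d = δ/√(n/2) = 2.486/√(54/2) = 0.4785.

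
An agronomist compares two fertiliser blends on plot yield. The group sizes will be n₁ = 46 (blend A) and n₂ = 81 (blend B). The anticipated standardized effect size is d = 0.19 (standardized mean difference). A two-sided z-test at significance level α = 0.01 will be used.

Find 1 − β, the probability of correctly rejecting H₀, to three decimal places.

Power ≈ 0.061

Noncentrality parameter: δ = d / √(1/n₁ + 1/n₂) = 0.19 / √(1/46 + 1/81) = 1.0291
Two-sided α = 0.01 → critical value z_{0.005} = 2.576.
Power = Φ(δ − 2.576) + Φ(−δ − 2.576) = Φ(-1.547) + Φ(-3.605) = 0.0610 + 0.0002 = 0.0611.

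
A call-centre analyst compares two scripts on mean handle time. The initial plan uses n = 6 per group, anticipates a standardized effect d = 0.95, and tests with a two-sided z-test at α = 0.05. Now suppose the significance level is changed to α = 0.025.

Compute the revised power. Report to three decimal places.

δ = d·√(n/2) = 0.95 × √(6/2) = 1.6454 (unchanged). New critical value: z_{0.0125} = 2.241.
Revised power = Φ(δ − 2.241) + Φ(−δ − 2.241) = Φ(-0.596) + Φ(-3.887) = 0.2756 + 0.0001 = 0.2757.

Power ≈ 0.276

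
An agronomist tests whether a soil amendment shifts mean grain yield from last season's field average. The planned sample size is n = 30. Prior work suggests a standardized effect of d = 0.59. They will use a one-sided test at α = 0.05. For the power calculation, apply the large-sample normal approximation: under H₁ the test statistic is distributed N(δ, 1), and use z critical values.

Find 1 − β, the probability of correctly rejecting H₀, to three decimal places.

Noncentrality parameter: δ = d·√n = 0.59 × √30 = 3.2316
Critical value for a one-sided test at α = 0.05: z_α = 1.645.
Power = Φ(δ − 1.645) = Φ(1.587) = 0.9437.

Power ≈ 0.944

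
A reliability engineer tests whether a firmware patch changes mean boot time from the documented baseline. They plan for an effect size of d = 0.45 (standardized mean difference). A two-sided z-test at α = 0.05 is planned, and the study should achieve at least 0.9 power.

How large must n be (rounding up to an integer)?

n = 52

For power 0.9 need Φ(δ − z_{0.025}) = 0.9, so δ = z_{0.025} + z_{0.10} = 1.960 + 1.282 = 3.242.
(Ignoring the negligible lower-tail rejection probability gives the usual closed-form inversion.)
δ = d·√n ⇒ n = (δ/d)² = (3.242 / 0.45)² = 51.89.
Round up to the next whole unit.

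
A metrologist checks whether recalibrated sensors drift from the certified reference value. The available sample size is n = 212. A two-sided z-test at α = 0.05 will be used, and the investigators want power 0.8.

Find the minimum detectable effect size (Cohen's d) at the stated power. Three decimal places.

Required noncentrality: δ = z_{0.025} + z_{0.20} = 1.960 + 0.842 = 2.802.
(Lower-tail contribution to power is negligible for δ > 0.)
δ = d·√n ⇒ d = δ/√n = 2.802/√212 = 0.1924.

d ≈ 0.192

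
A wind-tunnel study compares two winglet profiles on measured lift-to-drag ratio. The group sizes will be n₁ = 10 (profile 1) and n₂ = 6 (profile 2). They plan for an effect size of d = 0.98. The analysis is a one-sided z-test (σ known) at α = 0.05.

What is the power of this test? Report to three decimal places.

Power ≈ 0.600

Noncentrality parameter: δ = d / √(1/n₁ + 1/n₂) = 0.98 / √(1/10 + 1/6) = 1.8978
Critical value for a one-sided test at α = 0.05: z_α = 1.645.
Power = Φ(δ − 1.645) = Φ(0.253) = 0.5998.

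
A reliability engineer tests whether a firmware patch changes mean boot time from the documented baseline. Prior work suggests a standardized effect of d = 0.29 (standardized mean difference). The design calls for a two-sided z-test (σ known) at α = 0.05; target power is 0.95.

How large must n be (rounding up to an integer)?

n = 155

Set Φ(δ − 1.960) = 0.95; then δ − 1.960 = Φ⁻¹(0.95) = 1.645, giving δ = 3.605.
(Ignoring the negligible lower-tail rejection probability gives the usual closed-form inversion.)
δ = d·√n ⇒ n = (δ/d)² = (3.605 / 0.29)² = 154.51.
Round up to the next whole unit.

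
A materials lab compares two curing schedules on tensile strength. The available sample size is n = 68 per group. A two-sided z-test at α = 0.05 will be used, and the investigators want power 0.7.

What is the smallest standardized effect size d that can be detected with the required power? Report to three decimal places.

d ≈ 0.426

Required noncentrality: δ = z_{0.025} + z_{0.30} = 1.960 + 0.524 = 2.484.
(Lower-tail contribution to power is negligible for δ > 0.)
δ = d·√(n/2) ⇒ d = δ/√(n/2) = 2.484/√(68/2) = 0.4261.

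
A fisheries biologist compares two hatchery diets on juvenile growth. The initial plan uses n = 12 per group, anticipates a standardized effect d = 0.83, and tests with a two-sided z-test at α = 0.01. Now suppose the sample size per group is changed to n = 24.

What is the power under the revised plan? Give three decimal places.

With n = 24 per group: δ = d·√(n/2) = 0.83 × √(24/2) = 2.8752. Critical value z_{0.005} = 2.576.
Revised power = Φ(δ − 2.576) + Φ(−δ − 2.576) = Φ(0.299) + Φ(-5.451) = 0.6177 + 0.0000 = 0.6177.

Power ≈ 0.618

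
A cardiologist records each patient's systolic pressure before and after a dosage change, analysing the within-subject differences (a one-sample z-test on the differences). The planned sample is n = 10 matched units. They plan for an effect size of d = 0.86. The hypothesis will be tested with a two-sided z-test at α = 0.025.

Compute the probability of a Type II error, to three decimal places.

β ≈ 0.316

Noncentrality parameter: λ = d·√n = 0.86 × √10 = 2.7196
Critical value for a two-sided test at α = 0.025: z_{α/2} = 2.241.
Power = Φ(λ − 2.241) + Φ(−λ − 2.241) = Φ(0.478) + Φ(-4.961) = 0.6837 + 0.0000 = 0.6837.
Type II error: β = 1 − power = 1 − 0.6837 = 0.3163.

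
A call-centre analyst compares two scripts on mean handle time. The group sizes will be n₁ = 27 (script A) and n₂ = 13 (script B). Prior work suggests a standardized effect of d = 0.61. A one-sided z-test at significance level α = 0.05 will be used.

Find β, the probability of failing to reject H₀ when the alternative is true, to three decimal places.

β ≈ 0.436

Noncentrality parameter: δ = d / √(1/n₁ + 1/n₂) = 0.61 / √(1/27 + 1/13) = 1.8070
Critical value for a one-sided test at α = 0.05: z_α = 1.645.
Power = Φ(δ − 1.645) = Φ(0.162) = 0.5644.
Type II error: β = 1 − power = 1 − 0.5644 = 0.4356.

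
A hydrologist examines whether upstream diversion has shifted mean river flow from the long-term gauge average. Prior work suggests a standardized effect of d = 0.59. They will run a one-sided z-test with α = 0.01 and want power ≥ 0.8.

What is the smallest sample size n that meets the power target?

n = 29

For power 0.8 need Φ(δ − z_{0.01}) = 0.8, so δ = z_{0.01} + z_{0.20} = 2.326 + 0.842 = 3.168.
δ = d·√n ⇒ n = (δ/d)² = (3.168 / 0.59)² = 28.83.
Round up to the next whole unit.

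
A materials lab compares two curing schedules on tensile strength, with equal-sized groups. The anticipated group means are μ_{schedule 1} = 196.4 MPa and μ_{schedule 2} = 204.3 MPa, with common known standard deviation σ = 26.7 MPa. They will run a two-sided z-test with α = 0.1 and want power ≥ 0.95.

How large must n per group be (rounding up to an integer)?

n = 248 per group

Standardized effect: d = |μ_{schedule 1} − μ_{schedule 2}| / σ = |196.4 − 204.3| / 26.7 = 0.2959
Set Φ(δ − 1.645) = 0.95; then δ − 1.645 = Φ⁻¹(0.95) = 1.645, giving δ = 3.290.
(For δ > 0 the lower-tail rejection region contributes negligibly to power, so the one-term inversion is standard.)
δ = d·√(n/2) ⇒ n = 2(δ/d)² = 2 × (3.290 / 0.2959)² = 247.24.
Round up to the next whole unit.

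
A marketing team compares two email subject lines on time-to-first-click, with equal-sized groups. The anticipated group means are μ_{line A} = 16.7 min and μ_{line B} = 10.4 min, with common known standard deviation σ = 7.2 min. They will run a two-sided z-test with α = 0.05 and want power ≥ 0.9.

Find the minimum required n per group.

Standardized effect: d = |μ_{line A} − μ_{line B}| / σ = |16.7 − 10.4| / 7.2 = 0.8750
For power 0.9 need Φ(δ − z_{0.025}) = 0.9, so δ = z_{0.025} + z_{0.10} = 1.960 + 1.282 = 3.242.
(The Φ(−δ − z_{α/2}) term is vanishingly small for δ > 0 and is dropped in the standard sample-size formula.)
δ = d·√(n/2) ⇒ n = 2(δ/d)² = 2 × (3.242 / 0.8750)² = 27.45.
Round up to the next whole unit.

n = 28 per group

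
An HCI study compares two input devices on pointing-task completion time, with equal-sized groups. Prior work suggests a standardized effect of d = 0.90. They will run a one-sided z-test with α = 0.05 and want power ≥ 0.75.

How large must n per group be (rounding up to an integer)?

n = 14 per group

Set Φ(δ − 1.645) = 0.75; then δ − 1.645 = Φ⁻¹(0.75) = 0.674, giving δ = 2.319.
δ = d·√(n/2) ⇒ n = 2(δ/d)² = 2 × (2.319 / 0.90)² = 13.28.
Round up to the next whole unit.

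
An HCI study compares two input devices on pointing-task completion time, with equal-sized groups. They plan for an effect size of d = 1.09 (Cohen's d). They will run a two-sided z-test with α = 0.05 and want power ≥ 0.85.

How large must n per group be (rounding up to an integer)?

n = 16 per group

For power 0.85 need Φ(δ − z_{0.025}) = 0.85, so δ = z_{0.025} + z_{0.15} = 1.960 + 1.036 = 2.996.
(Ignoring the negligible lower-tail rejection probability gives the usual closed-form inversion.)
δ = d·√(n/2) ⇒ n = 2(δ/d)² = 2 × (2.996 / 1.09)² = 15.11.
Round up to the next whole unit.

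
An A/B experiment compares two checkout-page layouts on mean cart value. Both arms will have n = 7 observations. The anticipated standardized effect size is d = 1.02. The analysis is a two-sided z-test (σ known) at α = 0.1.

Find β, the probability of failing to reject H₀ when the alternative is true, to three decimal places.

Noncentrality parameter: δ = d·√(n/2) = 1.02 × √(7/2) = 1.9082
Critical value for a two-sided test at α = 0.1: z_{α/2} = 1.645.
Power = Φ(δ − 1.645) + Φ(−δ − 1.645) = Φ(0.263) + Φ(-3.553) = 0.6039 + 0.0002 = 0.6041.
Type II error: β = 1 − power = 1 − 0.6041 = 0.3959.

β ≈ 0.396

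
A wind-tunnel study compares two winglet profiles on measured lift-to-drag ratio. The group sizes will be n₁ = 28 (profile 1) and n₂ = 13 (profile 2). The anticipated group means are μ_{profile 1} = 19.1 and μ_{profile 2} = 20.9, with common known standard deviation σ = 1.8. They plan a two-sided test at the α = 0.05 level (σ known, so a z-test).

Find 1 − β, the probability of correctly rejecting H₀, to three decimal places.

Standardized effect: d = |μ_{profile 1} − μ_{profile 2}| / σ = |19.1 − 20.9| / 1.8 = 1.0000
Noncentrality parameter: δ = d / √(1/n₁ + 1/n₂) = 1.0000 / √(1/28 + 1/13) = 2.9796
Critical value for a two-sided test at α = 0.05: z_{α/2} = 1.960.
Power = Φ(δ − 1.960) + Φ(−δ − 1.960) = Φ(1.020) + Φ(-4.940) = 0.8461 + 0.0000 = 0.8461.

Power ≈ 0.846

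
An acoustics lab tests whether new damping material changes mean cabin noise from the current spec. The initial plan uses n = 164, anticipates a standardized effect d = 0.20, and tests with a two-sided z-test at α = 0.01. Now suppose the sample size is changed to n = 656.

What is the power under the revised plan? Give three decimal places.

Power ≈ 0.995

With n = 656: δ = d·√n = 0.20 × √656 = 5.1225. Critical value z_{0.005} = 2.576.
Revised power = Φ(δ − 2.576) + Φ(−δ − 2.576) = Φ(2.547) + Φ(-7.698) = 0.9946 + 0.0000 = 0.9946.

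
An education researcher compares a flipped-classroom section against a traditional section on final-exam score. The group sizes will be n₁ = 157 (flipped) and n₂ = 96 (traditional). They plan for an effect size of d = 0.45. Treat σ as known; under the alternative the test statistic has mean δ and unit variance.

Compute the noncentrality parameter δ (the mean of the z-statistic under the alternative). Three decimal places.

δ ≈ 3.473

The noncentrality parameter scales effect size by the design's sample-size factor: δ = d / √(1/n₁ + 1/n₂) = 0.45 / √(1/157 + 1/96) = 3.4733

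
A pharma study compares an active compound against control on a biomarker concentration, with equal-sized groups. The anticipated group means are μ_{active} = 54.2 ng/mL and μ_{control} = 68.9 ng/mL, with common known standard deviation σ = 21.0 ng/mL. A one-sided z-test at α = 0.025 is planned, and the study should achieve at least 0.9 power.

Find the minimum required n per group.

n = 43 per group

Standardized effect: d = |μ_{active} − μ_{control}| / σ = |54.2 − 68.9| / 21.0 = 0.7000
Set Φ(δ − 1.960) = 0.9; then δ − 1.960 = Φ⁻¹(0.9) = 1.282, giving δ = 3.242.
δ = d·√(n/2) ⇒ n = 2(δ/d)² = 2 × (3.242 / 0.7000)² = 42.89.
Rounding up, n = 43 per group.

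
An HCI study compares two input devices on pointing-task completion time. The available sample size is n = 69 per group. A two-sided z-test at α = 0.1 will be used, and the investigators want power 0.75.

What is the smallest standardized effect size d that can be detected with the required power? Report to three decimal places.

Need Φ(δ − 1.645) = 0.75, so δ = 1.645 + 0.674 = 2.319.
(The second rejection-region term Φ(−δ − z_{α/2}) is negligible and dropped.)
δ = d·√(n/2) ⇒ d = δ/√(n/2) = 2.319/√(69/2) = 0.3949.

d ≈ 0.395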